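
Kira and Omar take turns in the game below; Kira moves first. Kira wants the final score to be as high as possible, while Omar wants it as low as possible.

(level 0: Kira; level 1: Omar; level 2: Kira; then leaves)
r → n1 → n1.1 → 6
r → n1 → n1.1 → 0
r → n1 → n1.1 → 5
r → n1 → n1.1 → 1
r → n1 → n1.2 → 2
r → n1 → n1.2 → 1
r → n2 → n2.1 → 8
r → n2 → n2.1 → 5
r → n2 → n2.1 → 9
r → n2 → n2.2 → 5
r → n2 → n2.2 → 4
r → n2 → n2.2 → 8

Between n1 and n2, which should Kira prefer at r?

n2

n1.1 (Kira): max(6, 0, 5, 1) = 6
n1.2 (Kira): max(2, 1) = 2
n1 (Omar): min(6, 2) = 2
n2.1 (Kira): max(8, 5, 9) = 9
n2.2 (Kira): max(5, 4, 8) = 8
n2 (Omar): min(9, 8) = 8
Kira prefers the higher value; n1=2, n2=8. n2 is better since 8 > 2.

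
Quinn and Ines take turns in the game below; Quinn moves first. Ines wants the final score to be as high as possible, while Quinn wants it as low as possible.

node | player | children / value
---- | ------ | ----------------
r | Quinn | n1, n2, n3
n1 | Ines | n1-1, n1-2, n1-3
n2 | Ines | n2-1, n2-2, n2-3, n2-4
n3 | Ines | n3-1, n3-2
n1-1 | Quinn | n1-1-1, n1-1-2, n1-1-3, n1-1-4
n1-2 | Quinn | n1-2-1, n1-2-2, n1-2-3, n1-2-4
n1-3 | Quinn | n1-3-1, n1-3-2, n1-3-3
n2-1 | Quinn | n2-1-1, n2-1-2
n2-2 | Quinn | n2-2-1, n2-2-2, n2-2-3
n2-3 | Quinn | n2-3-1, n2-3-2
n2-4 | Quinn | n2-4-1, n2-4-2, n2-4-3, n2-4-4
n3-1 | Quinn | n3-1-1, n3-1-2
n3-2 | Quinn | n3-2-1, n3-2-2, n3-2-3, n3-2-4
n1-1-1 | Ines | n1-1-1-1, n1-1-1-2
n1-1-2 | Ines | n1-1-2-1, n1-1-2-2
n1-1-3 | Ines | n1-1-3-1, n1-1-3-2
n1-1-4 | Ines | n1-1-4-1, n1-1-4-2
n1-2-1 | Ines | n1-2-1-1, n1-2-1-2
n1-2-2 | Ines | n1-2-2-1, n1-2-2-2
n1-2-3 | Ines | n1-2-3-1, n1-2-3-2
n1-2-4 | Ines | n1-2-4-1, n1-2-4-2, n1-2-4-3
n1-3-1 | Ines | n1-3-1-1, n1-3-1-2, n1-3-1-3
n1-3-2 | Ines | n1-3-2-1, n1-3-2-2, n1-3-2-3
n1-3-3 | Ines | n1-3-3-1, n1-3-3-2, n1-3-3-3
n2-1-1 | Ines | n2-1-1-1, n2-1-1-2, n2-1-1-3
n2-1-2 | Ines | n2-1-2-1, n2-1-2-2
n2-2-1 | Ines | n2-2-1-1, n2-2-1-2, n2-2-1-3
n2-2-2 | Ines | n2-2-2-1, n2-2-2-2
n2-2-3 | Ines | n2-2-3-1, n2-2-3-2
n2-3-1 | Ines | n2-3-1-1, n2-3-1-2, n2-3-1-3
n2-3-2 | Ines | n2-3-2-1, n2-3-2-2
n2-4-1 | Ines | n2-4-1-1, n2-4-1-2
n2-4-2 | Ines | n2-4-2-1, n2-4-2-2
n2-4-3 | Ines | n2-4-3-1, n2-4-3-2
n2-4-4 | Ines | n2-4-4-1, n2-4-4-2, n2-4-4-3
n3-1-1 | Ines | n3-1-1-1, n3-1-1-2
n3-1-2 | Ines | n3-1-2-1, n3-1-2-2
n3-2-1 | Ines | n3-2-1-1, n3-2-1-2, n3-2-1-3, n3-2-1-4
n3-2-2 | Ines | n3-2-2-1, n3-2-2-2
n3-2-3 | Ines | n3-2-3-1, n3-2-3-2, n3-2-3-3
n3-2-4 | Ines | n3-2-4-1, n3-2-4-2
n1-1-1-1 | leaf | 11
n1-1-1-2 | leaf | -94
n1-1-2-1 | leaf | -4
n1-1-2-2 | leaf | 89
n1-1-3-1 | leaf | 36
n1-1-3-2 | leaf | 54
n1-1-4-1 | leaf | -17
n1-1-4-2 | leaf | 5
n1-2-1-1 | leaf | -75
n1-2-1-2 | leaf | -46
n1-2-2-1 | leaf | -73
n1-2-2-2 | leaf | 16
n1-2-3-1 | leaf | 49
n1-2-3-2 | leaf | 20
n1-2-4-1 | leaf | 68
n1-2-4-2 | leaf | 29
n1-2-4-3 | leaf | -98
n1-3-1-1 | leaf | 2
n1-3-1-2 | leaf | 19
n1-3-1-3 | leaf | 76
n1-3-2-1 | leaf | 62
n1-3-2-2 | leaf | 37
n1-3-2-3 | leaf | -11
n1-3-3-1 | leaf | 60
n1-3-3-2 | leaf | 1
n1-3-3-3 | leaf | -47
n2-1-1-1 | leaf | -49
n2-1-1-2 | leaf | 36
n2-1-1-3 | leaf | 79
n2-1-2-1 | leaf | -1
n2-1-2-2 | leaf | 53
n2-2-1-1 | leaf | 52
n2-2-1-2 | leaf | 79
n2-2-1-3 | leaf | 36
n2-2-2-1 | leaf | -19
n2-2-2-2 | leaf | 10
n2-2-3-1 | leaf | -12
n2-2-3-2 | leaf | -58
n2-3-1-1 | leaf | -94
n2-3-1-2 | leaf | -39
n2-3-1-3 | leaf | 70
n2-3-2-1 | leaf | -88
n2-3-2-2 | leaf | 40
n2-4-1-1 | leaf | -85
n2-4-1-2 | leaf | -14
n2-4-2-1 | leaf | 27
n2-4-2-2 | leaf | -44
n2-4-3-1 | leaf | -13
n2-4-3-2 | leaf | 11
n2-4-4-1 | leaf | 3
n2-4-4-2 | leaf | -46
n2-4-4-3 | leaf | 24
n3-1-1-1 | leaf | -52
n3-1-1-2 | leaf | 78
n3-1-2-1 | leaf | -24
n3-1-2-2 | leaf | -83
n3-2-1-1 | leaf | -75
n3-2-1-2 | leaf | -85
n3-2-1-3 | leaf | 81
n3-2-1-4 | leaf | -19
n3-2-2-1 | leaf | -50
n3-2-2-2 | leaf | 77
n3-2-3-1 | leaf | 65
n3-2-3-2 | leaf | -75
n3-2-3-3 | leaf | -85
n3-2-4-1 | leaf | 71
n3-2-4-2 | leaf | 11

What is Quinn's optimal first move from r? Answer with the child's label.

n2

n1-1-1 (Ines): max(11, -94) = 11
n1-1-2 (Ines): max(-4, 89) = 89
n1-1-3 (Ines): max(36, 54) = 54
n1-1-4 (Ines): max(-17, 5) = 5
n1-1 (Quinn): min(11, 89, 54, 5) = 5
n1-2-1 (Ines): max(-75, -46) = -46
n1-2-2 (Ines): max(-73, 16) = 16
n1-2-3 (Ines): max(49, 20) = 49
n1-2-4 (Ines): max(68, 29, -98) = 68
n1-2 (Quinn): min(-46, 16, 49, 68) = -46
n1-3-1 (Ines): max(2, 19, 76) = 76
n1-3-2 (Ines): max(62, 37, -11) = 62
n1-3-3 (Ines): max(60, 1, -47) = 60
n1-3 (Quinn): min(76, 62, 60) = 60
n1 (Ines): max(5, -46, 60) = 60
n2-1-1 (Ines): max(-49, 36, 79) = 79
n2-1-2 (Ines): max(-1, 53) = 53
n2-1 (Quinn): min(79, 53) = 53
n2-2-1 (Ines): max(52, 79, 36) = 79
n2-2-2 (Ines): max(-19, 10) = 10
n2-2-3 (Ines): max(-12, -58) = -12
n2-2 (Quinn): min(79, 10, -12) = -12
n2-3-1 (Ines): max(-94, -39, 70) = 70
n2-3-2 (Ines): max(-88, 40) = 40
n2-3 (Quinn): min(70, 40) = 40
n2-4-1 (Ines): max(-85, -14) = -14
n2-4-2 (Ines): max(27, -44) = 27
n2-4-3 (Ines): max(-13, 11) = 11
n2-4-4 (Ines): max(3, -46, 24) = 24
n2-4 (Quinn): min(-14, 27, 11, 24) = -14
n2 (Ines): max(53, -12, 40, -14) = 53
n3-1-1 (Ines): max(-52, 78) = 78
n3-1-2 (Ines): max(-24, -83) = -24
n3-1 (Quinn): min(78, -24) = -24
n3-2-1 (Ines): max(-75, -85, 81, -19) = 81
n3-2-2 (Ines): max(-50, 77) = 77
n3-2-3 (Ines): max(65, -75, -85) = 65
n3-2-4 (Ines): max(71, 11) = 71
n3-2 (Quinn): min(81, 77, 65, 71) = 65
n3 (Ines): max(-24, 65) = 65
r (Quinn): min(60, 53, 65) = 53
Quinn at r wants the lowest of {n1=60, n2=53, n3=65}, so chooses n2.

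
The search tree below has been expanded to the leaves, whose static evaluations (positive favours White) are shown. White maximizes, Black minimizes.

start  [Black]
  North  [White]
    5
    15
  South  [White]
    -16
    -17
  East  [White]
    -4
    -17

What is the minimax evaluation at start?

North (White): max(5, 15) = 15
South (White): max(-16, -17) = -16
East (White): max(-4, -17) = -4
start (Black): min(15, -16, -4) = -16

-16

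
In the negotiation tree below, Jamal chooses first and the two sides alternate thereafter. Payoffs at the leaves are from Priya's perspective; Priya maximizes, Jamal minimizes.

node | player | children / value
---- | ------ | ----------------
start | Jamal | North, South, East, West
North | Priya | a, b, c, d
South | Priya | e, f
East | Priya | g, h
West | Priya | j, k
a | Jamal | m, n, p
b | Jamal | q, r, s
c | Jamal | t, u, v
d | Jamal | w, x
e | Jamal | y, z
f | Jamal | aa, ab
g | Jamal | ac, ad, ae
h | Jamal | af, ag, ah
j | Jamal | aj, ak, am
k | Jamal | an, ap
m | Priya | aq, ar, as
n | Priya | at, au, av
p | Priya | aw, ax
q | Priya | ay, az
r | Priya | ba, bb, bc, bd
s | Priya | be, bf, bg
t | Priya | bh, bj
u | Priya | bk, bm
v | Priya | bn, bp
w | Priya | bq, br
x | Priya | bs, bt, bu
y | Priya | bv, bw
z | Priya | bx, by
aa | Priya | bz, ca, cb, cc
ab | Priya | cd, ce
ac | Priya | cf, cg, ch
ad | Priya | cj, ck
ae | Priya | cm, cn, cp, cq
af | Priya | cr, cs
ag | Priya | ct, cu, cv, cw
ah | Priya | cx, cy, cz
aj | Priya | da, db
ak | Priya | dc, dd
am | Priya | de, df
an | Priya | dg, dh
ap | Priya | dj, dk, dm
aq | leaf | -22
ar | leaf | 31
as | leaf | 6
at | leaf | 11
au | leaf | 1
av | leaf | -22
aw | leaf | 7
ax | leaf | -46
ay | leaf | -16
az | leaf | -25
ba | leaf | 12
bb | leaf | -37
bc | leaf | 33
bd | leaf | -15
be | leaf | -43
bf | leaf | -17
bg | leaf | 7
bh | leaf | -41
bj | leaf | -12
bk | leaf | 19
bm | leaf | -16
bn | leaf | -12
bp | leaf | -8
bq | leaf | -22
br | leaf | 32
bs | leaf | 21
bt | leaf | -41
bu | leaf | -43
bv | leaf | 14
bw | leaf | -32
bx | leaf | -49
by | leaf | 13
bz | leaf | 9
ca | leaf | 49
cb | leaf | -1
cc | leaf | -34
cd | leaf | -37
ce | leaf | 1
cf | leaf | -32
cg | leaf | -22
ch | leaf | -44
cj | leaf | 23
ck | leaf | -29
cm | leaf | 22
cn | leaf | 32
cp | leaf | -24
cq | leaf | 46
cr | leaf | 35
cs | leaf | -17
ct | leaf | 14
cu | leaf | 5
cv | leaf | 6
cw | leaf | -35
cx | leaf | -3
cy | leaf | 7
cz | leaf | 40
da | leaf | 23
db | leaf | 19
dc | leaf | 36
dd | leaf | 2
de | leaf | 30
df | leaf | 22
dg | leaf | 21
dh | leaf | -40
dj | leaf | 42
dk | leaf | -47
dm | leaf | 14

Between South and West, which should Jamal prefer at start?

y (Priya): max(14, -32) = 14
z (Priya): max(-49, 13) = 13
e (Jamal): min(14, 13) = 13
aa (Priya): max(9, 49, -1, -34) = 49
ab (Priya): max(-37, 1) = 1
f (Jamal): min(49, 1) = 1
South (Priya): max(13, 1) = 13
aj (Priya): max(23, 19) = 23
ak (Priya): max(36, 2) = 36
am (Priya): max(30, 22) = 30
j (Jamal): min(23, 36, 30) = 23
an (Priya): max(21, -40) = 21
ap (Priya): max(42, -47, 14) = 42
k (Jamal): min(21, 42) = 21
West (Priya): max(23, 21) = 23
Jamal prefers the lower value; South=13, West=23. South is better since 13 < 23.

South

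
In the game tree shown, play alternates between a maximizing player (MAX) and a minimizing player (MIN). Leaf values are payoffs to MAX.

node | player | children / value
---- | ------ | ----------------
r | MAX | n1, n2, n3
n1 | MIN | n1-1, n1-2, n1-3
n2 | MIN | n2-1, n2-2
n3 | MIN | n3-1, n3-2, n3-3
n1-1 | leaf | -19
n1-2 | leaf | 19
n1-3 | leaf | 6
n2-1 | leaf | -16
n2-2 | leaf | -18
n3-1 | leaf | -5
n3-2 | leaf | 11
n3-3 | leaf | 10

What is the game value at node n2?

-18

n2 (MIN): min(-16, -18) = -18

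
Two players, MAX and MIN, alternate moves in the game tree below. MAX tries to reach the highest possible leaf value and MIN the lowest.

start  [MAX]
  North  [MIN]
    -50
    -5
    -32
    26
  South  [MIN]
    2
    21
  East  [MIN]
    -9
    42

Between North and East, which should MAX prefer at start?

North (MIN): min(-50, -5, -32, 26) = -50
East (MIN): min(-9, 42) = -9
MAX prefers the higher value; North=-50, East=-9. East is better since -9 > -50.

East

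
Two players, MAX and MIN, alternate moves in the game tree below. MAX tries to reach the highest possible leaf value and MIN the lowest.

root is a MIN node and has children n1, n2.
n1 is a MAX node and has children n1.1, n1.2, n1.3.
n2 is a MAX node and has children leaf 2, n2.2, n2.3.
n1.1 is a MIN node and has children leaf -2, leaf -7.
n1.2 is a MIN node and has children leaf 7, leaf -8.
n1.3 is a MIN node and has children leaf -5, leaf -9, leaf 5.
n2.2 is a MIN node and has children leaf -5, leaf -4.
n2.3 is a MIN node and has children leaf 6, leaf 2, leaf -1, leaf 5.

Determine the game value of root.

-7

n1.1 (MIN): min(-2, -7) = -7
n1.2 (MIN): min(7, -8) = -8
n1.3 (MIN): min(-5, -9, 5) = -9
n1 (MAX): max(-7, -8, -9) = -7
n2.2 (MIN): min(-5, -4) = -5
n2.3 (MIN): min(6, 2, -1, 5) = -1
n2 (MAX): max(2, -5, -1) = 2
root (MIN): min(-7, 2) = -7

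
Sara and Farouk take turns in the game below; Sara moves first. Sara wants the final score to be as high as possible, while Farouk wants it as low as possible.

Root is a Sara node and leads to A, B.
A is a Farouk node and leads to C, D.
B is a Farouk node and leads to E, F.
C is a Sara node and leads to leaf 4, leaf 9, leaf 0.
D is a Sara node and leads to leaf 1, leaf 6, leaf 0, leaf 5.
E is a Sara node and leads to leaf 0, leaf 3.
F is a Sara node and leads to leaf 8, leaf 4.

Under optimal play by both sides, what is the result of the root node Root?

C (Sara): max(4, 9, 0) = 9
D (Sara): max(1, 6, 0, 5) = 6
A (Farouk): min(9, 6) = 6
E (Sara): max(0, 3) = 3
F (Sara): max(8, 4) = 8
B (Farouk): min(3, 8) = 3
Root (Sara): max(6, 3) = 6

6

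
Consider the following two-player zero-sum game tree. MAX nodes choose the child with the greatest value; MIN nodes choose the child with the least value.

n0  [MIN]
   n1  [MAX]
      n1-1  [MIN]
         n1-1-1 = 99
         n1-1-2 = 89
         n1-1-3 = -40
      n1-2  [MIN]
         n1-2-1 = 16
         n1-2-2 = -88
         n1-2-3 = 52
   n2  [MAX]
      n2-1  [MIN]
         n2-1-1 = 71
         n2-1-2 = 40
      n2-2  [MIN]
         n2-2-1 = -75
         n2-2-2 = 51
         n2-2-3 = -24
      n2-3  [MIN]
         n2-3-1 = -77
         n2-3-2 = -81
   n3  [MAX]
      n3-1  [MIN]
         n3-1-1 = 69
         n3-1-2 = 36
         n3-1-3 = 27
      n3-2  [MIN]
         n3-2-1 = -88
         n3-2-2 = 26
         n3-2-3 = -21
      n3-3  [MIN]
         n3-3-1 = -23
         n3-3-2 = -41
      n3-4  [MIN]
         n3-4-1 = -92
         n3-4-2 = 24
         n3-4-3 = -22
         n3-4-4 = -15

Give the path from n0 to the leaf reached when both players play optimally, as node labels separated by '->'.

n0 -> n1 -> n1-1 -> n1-1-3

n1-1 (MIN): min(99, 89, -40) = -40
n1-2 (MIN): min(16, -88, 52) = -88
n1 (MAX): max(-40, -88) = -40
n2-1 (MIN): min(71, 40) = 40
n2-2 (MIN): min(-75, 51, -24) = -75
n2-3 (MIN): min(-77, -81) = -81
n2 (MAX): max(40, -75, -81) = 40
n3-1 (MIN): min(69, 36, 27) = 27
n3-2 (MIN): min(-88, 26, -21) = -88
n3-3 (MIN): min(-23, -41) = -41
n3-4 (MIN): min(-92, 24, -22, -15) = -92
n3 (MAX): max(27, -88, -41, -92) = 27
n0 (MIN): min(-40, 40, 27) = -40
At n0, MIN picks n1 (lowest: -40).
At n1, MAX picks n1-1 (highest: -40).
At n1-1, MIN picks n1-1-3 (lowest: -40).
Terminal value -40.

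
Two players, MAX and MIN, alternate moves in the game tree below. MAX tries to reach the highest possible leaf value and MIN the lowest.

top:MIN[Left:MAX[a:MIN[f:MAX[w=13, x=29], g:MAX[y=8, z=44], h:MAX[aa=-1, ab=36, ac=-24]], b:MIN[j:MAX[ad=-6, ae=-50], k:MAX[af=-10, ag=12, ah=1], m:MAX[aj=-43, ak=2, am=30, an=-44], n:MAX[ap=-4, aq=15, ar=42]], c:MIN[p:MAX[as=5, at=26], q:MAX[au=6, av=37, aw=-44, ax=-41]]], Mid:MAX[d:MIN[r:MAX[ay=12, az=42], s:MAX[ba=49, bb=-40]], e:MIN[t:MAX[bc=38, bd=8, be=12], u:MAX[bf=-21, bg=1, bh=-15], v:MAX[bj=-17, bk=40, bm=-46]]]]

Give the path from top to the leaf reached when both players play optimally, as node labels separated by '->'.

f (MAX): max(13, 29) = 29
g (MAX): max(8, 44) = 44
h (MAX): max(-1, 36, -24) = 36
a (MIN): min(29, 44, 36) = 29
j (MAX): max(-6, -50) = -6
k (MAX): max(-10, 12, 1) = 12
m (MAX): max(-43, 2, 30, -44) = 30
n (MAX): max(-4, 15, 42) = 42
b (MIN): min(-6, 12, 30, 42) = -6
p (MAX): max(5, 26) = 26
q (MAX): max(6, 37, -44, -41) = 37
c (MIN): min(26, 37) = 26
Left (MAX): max(29, -6, 26) = 29
r (MAX): max(12, 42) = 42
s (MAX): max(49, -40) = 49
d (MIN): min(42, 49) = 42
t (MAX): max(38, 8, 12) = 38
u (MAX): max(-21, 1, -15) = 1
v (MAX): max(-17, 40, -46) = 40
e (MIN): min(38, 1, 40) = 1
Mid (MAX): max(42, 1) = 42
top (MIN): min(29, 42) = 29
At top, MIN picks Left (lowest: 29).
At Left, MAX picks a (highest: 29).
At a, MIN picks f (lowest: 29).
At f, MAX picks x (highest: 29).
Terminal value 29.

top -> Left -> a -> f -> x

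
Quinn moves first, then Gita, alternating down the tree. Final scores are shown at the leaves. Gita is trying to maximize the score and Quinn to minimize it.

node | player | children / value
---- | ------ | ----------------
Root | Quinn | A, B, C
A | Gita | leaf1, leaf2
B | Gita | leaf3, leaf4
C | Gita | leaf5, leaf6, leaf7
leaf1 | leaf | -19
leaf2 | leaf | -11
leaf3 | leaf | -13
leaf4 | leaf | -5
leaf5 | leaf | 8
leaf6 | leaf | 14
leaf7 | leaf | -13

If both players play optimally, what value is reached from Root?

-11

A (Gita): max(-19, -11) = -11
B (Gita): max(-13, -5) = -5
C (Gita): max(8, 14, -13) = 14
Root (Quinn): min(-11, -5, 14) = -11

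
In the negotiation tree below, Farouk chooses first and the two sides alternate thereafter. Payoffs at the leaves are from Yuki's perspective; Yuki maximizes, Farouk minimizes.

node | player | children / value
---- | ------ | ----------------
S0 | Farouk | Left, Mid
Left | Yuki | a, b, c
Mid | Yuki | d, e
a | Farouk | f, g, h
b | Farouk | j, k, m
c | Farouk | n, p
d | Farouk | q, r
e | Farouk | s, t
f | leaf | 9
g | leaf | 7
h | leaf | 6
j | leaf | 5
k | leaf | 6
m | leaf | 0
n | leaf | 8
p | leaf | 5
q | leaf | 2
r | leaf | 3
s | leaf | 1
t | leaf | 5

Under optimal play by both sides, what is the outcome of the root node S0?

a (Farouk): min(9, 7, 6) = 6
b (Farouk): min(5, 6, 0) = 0
c (Farouk): min(8, 5) = 5
Left (Yuki): max(6, 0, 5) = 6
d (Farouk): min(2, 3) = 2
e (Farouk): min(1, 5) = 1
Mid (Yuki): max(2, 1) = 2
S0 (Farouk): min(6, 2) = 2

2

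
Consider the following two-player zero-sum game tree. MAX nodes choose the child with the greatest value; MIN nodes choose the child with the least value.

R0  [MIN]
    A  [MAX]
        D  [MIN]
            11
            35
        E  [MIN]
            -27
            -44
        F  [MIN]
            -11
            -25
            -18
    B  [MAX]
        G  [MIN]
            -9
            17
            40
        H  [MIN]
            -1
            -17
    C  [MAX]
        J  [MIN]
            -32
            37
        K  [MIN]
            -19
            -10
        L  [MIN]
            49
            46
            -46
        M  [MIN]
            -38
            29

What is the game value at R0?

-19

D (MIN): min(11, 35) = 11
E (MIN): min(-27, -44) = -44
F (MIN): min(-11, -25, -18) = -25
A (MAX): max(11, -44, -25) = 11
G (MIN): min(-9, 17, 40) = -9
H (MIN): min(-1, -17) = -17
B (MAX): max(-9, -17) = -9
J (MIN): min(-32, 37) = -32
K (MIN): min(-19, -10) = -19
L (MIN): min(49, 46, -46) = -46
M (MIN): min(-38, 29) = -38
C (MAX): max(-32, -19, -46, -38) = -19
R0 (MIN): min(11, -9, -19) = -19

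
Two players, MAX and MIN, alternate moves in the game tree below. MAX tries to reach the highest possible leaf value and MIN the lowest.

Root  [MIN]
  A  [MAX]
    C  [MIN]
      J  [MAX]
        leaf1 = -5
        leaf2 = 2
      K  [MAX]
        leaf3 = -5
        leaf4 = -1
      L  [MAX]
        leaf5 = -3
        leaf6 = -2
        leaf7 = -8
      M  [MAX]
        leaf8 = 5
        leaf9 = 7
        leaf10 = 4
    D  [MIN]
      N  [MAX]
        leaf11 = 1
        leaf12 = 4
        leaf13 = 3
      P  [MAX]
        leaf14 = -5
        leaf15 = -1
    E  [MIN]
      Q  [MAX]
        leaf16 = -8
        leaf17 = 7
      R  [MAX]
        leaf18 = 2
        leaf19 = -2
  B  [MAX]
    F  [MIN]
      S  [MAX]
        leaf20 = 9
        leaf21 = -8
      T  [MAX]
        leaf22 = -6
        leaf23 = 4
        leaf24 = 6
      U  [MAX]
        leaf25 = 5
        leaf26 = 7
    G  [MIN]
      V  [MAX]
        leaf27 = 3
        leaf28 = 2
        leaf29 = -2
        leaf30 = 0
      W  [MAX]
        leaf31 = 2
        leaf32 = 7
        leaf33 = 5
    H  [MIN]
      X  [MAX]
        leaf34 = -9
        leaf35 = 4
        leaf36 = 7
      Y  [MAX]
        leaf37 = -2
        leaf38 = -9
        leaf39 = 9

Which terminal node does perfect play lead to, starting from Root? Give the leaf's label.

J (MAX): max(-5, 2) = 2
K (MAX): max(-5, -1) = -1
L (MAX): max(-3, -2, -8) = -2
M (MAX): max(5, 7, 4) = 7
C (MIN): min(2, -1, -2, 7) = -2
N (MAX): max(1, 4, 3) = 4
P (MAX): max(-5, -1) = -1
D (MIN): min(4, -1) = -1
Q (MAX): max(-8, 7) = 7
R (MAX): max(2, -2) = 2
E (MIN): min(7, 2) = 2
A (MAX): max(-2, -1, 2) = 2
S (MAX): max(9, -8) = 9
T (MAX): max(-6, 4, 6) = 6
U (MAX): max(5, 7) = 7
F (MIN): min(9, 6, 7) = 6
V (MAX): max(3, 2, -2, 0) = 3
W (MAX): max(2, 7, 5) = 7
G (MIN): min(3, 7) = 3
X (MAX): max(-9, 4, 7) = 7
Y (MAX): max(-2, -9, 9) = 9
H (MIN): min(7, 9) = 7
B (MAX): max(6, 3, 7) = 7
Root (MIN): min(2, 7) = 2
At Root, MIN picks A (lowest: 2).
At A, MAX picks E (highest: 2).
At E, MIN picks R (lowest: 2).
At R, MAX picks leaf18 (highest: 2).
Terminal value 2.

leaf18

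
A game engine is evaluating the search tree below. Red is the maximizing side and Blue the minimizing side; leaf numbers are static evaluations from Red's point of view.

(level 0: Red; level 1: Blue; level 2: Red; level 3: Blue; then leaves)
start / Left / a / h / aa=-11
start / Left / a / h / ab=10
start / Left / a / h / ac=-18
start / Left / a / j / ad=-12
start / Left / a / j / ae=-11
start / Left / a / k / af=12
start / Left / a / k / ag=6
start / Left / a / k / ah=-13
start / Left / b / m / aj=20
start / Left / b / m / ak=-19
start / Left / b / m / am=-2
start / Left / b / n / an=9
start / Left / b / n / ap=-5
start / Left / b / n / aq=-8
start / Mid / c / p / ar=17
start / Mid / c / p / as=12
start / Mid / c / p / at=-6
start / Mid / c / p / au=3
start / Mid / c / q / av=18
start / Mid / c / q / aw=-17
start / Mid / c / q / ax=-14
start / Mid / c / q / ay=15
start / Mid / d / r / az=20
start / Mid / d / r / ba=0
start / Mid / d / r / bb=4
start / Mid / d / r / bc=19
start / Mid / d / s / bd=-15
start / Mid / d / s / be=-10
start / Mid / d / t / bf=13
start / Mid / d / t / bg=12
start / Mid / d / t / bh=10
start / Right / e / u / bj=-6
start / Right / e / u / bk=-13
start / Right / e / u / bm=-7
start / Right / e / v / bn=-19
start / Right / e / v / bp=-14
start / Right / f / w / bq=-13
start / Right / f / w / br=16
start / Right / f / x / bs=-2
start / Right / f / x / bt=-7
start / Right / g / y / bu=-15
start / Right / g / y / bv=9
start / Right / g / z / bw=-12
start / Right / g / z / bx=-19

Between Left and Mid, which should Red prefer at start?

h (Blue): min(-11, 10, -18) = -18
j (Blue): min(-12, -11) = -12
k (Blue): min(12, 6, -13) = -13
a (Red): max(-18, -12, -13) = -12
m (Blue): min(20, -19, -2) = -19
n (Blue): min(9, -5, -8) = -8
b (Red): max(-19, -8) = -8
Left (Blue): min(-12, -8) = -12
p (Blue): min(17, 12, -6, 3) = -6
q (Blue): min(18, -17, -14, 15) = -17
c (Red): max(-6, -17) = -6
r (Blue): min(20, 0, 4, 19) = 0
s (Blue): min(-15, -10) = -15
t (Blue): min(13, 12, 10) = 10
d (Red): max(0, -15, 10) = 10
Mid (Blue): min(-6, 10) = -6
Red prefers the higher value; Left=-12, Mid=-6. Mid is better since -6 > -12.

Mid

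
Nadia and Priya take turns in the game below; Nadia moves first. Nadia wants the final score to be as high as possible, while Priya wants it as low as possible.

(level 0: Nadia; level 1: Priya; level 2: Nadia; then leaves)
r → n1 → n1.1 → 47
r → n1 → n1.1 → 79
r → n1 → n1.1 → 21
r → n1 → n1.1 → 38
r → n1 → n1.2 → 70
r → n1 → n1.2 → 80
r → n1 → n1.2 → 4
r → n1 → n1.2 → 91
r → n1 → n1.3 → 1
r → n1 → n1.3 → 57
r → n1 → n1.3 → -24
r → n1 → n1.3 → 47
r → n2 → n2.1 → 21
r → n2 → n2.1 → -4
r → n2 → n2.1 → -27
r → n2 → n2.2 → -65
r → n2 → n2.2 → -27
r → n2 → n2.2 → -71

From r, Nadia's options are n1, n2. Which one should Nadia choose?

n1.1 (Nadia): max(47, 79, 21, 38) = 79
n1.2 (Nadia): max(70, 80, 4, 91) = 91
n1.3 (Nadia): max(1, 57, -24, 47) = 57
n1 (Priya): min(79, 91, 57) = 57
n2.1 (Nadia): max(21, -4, -27) = 21
n2.2 (Nadia): max(-65, -27, -71) = -27
n2 (Priya): min(21, -27) = -27
r (Nadia): max(57, -27) = 57
Nadia at r wants the highest of {n1=57, n2=-27}, so chooses n1.

n1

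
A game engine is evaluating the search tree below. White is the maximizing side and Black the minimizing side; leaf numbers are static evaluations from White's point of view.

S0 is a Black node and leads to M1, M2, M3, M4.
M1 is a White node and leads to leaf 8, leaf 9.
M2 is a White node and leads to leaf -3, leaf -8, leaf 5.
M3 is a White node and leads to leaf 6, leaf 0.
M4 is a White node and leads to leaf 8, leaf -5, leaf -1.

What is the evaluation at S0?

5

M1 (White): max(8, 9) = 9
M2 (White): max(-3, -8, 5) = 5
M3 (White): max(6, 0) = 6
M4 (White): max(8, -5, -1) = 8
S0 (Black): min(9, 5, 6, 8) = 5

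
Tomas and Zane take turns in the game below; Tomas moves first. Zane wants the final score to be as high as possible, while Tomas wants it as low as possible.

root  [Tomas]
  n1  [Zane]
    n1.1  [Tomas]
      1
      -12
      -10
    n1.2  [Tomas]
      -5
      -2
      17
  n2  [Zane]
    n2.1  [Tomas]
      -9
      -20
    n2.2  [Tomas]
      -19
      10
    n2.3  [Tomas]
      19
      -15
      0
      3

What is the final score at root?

n1.1 (Tomas): min(1, -12, -10) = -12
n1.2 (Tomas): min(-5, -2, 17) = -5
n1 (Zane): max(-12, -5) = -5
n2.1 (Tomas): min(-9, -20) = -20
n2.2 (Tomas): min(-19, 10) = -19
n2.3 (Tomas): min(19, -15, 0, 3) = -15
n2 (Zane): max(-20, -19, -15) = -15
root (Tomas): min(-5, -15) = -15

-15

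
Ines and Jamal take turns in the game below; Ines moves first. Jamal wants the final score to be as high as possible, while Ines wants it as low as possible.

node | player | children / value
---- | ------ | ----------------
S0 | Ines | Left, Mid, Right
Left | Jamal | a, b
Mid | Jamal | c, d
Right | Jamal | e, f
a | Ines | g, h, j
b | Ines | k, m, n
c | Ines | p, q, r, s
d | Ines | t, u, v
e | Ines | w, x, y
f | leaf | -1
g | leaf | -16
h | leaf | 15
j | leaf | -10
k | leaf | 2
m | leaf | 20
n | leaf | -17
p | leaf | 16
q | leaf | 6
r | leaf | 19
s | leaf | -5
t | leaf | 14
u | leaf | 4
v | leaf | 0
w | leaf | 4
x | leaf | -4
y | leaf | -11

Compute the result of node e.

e (Ines): min(4, -4, -11) = -11

-11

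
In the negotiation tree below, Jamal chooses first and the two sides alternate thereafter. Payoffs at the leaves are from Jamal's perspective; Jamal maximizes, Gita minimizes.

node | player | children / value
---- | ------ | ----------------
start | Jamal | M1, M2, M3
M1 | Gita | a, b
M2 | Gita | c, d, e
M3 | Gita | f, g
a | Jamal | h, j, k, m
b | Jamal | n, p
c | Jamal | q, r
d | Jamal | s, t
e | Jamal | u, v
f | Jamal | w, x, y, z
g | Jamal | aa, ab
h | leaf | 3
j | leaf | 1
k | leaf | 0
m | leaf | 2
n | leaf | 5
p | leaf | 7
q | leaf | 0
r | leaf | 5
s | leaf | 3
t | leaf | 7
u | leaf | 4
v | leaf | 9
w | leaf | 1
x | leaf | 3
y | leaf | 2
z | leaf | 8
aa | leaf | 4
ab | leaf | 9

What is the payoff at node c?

5

c (Jamal): max(0, 5) = 5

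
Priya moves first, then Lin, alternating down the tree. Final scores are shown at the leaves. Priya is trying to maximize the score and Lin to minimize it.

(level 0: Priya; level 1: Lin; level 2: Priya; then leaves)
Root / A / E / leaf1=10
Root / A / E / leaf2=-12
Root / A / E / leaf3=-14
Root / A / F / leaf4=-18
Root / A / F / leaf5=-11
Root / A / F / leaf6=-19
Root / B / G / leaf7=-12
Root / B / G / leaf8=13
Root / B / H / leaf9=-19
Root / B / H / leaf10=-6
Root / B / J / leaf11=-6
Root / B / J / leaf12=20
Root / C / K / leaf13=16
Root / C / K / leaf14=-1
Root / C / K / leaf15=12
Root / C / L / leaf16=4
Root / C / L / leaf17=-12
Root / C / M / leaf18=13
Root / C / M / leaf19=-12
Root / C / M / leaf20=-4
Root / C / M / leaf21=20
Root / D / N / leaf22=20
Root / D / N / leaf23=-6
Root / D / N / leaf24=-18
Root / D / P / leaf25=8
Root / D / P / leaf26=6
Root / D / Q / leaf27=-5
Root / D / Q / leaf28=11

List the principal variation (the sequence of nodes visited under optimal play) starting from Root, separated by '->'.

Root -> D -> P -> leaf25

E (Priya): max(10, -12, -14) = 10
F (Priya): max(-18, -11, -19) = -11
A (Lin): min(10, -11) = -11
G (Priya): max(-12, 13) = 13
H (Priya): max(-19, -6) = -6
J (Priya): max(-6, 20) = 20
B (Lin): min(13, -6, 20) = -6
K (Priya): max(16, -1, 12) = 16
L (Priya): max(4, -12) = 4
M (Priya): max(13, -12, -4, 20) = 20
C (Lin): min(16, 4, 20) = 4
N (Priya): max(20, -6, -18) = 20
P (Priya): max(8, 6) = 8
Q (Priya): max(-5, 11) = 11
D (Lin): min(20, 8, 11) = 8
Root (Priya): max(-11, -6, 4, 8) = 8
At Root, Priya picks D (highest: 8).
At D, Lin picks P (lowest: 8).
At P, Priya picks leaf25 (highest: 8).
Terminal value 8.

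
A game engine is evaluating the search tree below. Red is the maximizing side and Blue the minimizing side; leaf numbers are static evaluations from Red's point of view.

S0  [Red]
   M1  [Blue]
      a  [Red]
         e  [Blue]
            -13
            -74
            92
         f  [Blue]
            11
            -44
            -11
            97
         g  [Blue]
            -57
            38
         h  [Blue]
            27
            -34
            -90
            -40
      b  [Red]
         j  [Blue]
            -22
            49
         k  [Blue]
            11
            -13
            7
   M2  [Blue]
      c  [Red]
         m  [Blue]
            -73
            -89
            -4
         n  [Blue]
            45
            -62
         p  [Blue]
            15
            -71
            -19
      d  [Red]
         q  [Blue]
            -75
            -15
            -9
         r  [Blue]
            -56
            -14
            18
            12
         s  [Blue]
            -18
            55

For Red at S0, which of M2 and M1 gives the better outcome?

M1

m (Blue): min(-73, -89, -4) = -89
n (Blue): min(45, -62) = -62
p (Blue): min(15, -71, -19) = -71
c (Red): max(-89, -62, -71) = -62
q (Blue): min(-75, -15, -9) = -75
r (Blue): min(-56, -14, 18, 12) = -56
s (Blue): min(-18, 55) = -18
d (Red): max(-75, -56, -18) = -18
M2 (Blue): min(-62, -18) = -62
e (Blue): min(-13, -74, 92) = -74
f (Blue): min(11, -44, -11, 97) = -44
g (Blue): min(-57, 38) = -57
h (Blue): min(27, -34, -90, -40) = -90
a (Red): max(-74, -44, -57, -90) = -44
j (Blue): min(-22, 49) = -22
k (Blue): min(11, -13, 7) = -13
b (Red): max(-22, -13) = -13
M1 (Blue): min(-44, -13) = -44
Red prefers the higher value; M2=-62, M1=-44. M1 is better since -44 > -62.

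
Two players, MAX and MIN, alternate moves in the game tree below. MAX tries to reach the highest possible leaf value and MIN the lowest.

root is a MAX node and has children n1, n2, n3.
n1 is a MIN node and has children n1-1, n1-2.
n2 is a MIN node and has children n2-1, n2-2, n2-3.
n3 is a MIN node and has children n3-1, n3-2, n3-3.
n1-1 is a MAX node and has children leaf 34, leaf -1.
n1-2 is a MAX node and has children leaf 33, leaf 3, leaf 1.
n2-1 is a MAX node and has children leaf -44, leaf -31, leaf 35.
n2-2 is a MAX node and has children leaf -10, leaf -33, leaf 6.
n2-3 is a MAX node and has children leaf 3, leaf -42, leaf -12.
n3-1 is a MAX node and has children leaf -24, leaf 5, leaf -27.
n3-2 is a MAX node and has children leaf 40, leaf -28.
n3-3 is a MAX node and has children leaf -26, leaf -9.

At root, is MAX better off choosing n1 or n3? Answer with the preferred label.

n1-1 (MAX): max(34, -1) = 34
n1-2 (MAX): max(33, 3, 1) = 33
n1 (MIN): min(34, 33) = 33
n3-1 (MAX): max(-24, 5, -27) = 5
n3-2 (MAX): max(40, -28) = 40
n3-3 (MAX): max(-26, -9) = -9
n3 (MIN): min(5, 40, -9) = -9
MAX prefers the higher value; n1=33, n3=-9. n1 is better since 33 > -9.

n1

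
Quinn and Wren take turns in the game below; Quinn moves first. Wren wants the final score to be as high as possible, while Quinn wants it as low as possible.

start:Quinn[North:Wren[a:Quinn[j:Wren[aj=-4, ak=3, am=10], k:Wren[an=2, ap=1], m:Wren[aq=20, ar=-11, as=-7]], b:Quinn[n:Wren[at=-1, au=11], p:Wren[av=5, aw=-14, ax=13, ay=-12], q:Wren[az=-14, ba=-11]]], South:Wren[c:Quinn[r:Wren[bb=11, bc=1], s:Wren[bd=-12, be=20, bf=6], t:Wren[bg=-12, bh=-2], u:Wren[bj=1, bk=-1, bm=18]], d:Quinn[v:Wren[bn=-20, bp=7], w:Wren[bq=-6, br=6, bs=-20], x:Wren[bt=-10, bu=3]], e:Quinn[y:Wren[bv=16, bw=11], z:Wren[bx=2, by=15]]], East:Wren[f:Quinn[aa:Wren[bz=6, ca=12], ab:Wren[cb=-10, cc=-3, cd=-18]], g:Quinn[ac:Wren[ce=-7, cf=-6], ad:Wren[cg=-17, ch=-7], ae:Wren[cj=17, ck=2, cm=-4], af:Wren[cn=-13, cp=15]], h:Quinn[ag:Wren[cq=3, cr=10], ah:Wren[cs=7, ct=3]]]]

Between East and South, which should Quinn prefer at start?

aa (Wren): max(6, 12) = 12
ab (Wren): max(-10, -3, -18) = -3
f (Quinn): min(12, -3) = -3
ac (Wren): max(-7, -6) = -6
ad (Wren): max(-17, -7) = -7
ae (Wren): max(17, 2, -4) = 17
af (Wren): max(-13, 15) = 15
g (Quinn): min(-6, -7, 17, 15) = -7
ag (Wren): max(3, 10) = 10
ah (Wren): max(7, 3) = 7
h (Quinn): min(10, 7) = 7
East (Wren): max(-3, -7, 7) = 7
r (Wren): max(11, 1) = 11
s (Wren): max(-12, 20, 6) = 20
t (Wren): max(-12, -2) = -2
u (Wren): max(1, -1, 18) = 18
c (Quinn): min(11, 20, -2, 18) = -2
v (Wren): max(-20, 7) = 7
w (Wren): max(-6, 6, -20) = 6
x (Wren): max(-10, 3) = 3
d (Quinn): min(7, 6, 3) = 3
y (Wren): max(16, 11) = 16
z (Wren): max(2, 15) = 15
e (Quinn): min(16, 15) = 15
South (Wren): max(-2, 3, 15) = 15
Quinn prefers the lower value; East=7, South=15. East is better since 7 < 15.

East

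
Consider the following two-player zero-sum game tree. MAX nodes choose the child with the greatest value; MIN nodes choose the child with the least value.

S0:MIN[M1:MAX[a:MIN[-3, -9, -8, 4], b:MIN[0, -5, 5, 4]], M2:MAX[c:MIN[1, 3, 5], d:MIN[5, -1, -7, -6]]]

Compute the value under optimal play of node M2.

1

c (MIN): min(1, 3, 5) = 1
d (MIN): min(5, -1, -7, -6) = -7
M2 (MAX): max(1, -7) = 1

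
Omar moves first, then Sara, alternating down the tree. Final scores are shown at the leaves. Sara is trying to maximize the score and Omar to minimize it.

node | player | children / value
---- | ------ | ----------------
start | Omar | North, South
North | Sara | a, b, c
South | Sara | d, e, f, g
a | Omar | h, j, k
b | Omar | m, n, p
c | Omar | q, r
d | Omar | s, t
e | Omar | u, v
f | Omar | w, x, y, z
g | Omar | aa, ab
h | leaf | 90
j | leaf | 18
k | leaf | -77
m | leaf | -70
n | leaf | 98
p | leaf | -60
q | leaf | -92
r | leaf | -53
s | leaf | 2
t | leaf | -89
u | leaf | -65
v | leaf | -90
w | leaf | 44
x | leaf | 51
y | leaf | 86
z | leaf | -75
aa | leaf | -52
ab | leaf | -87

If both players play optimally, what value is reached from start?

a (Omar): min(90, 18, -77) = -77
b (Omar): min(-70, 98, -60) = -70
c (Omar): min(-92, -53) = -92
North (Sara): max(-77, -70, -92) = -70
d (Omar): min(2, -89) = -89
e (Omar): min(-65, -90) = -90
f (Omar): min(44, 51, 86, -75) = -75
g (Omar): min(-52, -87) = -87
South (Sara): max(-89, -90, -75, -87) = -75
start (Omar): min(-70, -75) = -75

-75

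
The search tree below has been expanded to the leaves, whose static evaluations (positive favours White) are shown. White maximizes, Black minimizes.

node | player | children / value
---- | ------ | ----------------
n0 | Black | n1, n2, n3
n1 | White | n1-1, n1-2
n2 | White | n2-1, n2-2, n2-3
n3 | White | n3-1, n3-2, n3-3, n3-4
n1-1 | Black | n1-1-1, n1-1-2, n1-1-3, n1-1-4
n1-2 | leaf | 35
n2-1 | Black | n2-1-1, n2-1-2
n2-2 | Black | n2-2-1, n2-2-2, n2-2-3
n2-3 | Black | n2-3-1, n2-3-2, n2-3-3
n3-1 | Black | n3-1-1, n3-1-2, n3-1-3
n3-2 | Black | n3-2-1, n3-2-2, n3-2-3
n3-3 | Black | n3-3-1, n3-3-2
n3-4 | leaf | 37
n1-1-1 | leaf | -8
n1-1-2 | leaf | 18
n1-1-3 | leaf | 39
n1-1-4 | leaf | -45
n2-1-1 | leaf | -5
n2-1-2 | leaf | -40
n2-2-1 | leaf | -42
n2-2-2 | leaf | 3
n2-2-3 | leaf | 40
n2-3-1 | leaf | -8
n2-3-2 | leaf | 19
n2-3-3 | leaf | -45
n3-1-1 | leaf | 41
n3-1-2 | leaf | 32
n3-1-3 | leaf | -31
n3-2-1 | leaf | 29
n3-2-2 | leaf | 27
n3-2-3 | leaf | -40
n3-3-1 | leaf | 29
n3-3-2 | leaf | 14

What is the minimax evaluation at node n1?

n1-1 (Black): min(-8, 18, 39, -45) = -45
n1 (White): max(-45, 35) = 35

35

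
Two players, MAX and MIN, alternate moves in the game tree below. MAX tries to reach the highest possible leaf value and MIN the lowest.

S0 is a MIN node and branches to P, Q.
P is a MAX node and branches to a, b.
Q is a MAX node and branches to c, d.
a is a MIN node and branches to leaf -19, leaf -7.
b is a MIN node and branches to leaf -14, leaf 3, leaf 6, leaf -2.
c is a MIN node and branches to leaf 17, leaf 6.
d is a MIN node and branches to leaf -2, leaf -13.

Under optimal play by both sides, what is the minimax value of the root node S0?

a (MIN): min(-19, -7) = -19
b (MIN): min(-14, 3, 6, -2) = -14
P (MAX): max(-19, -14) = -14
c (MIN): min(17, 6) = 6
d (MIN): min(-2, -13) = -13
Q (MAX): max(6, -13) = 6
S0 (MIN): min(-14, 6) = -14

-14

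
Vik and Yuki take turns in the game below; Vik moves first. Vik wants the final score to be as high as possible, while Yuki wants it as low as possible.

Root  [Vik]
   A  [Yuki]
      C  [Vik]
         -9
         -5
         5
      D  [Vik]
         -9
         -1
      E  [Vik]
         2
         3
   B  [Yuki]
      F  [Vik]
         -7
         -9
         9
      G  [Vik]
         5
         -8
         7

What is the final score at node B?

7

F (Vik): max(-7, -9, 9) = 9
G (Vik): max(5, -8, 7) = 7
B (Yuki): min(9, 7) = 7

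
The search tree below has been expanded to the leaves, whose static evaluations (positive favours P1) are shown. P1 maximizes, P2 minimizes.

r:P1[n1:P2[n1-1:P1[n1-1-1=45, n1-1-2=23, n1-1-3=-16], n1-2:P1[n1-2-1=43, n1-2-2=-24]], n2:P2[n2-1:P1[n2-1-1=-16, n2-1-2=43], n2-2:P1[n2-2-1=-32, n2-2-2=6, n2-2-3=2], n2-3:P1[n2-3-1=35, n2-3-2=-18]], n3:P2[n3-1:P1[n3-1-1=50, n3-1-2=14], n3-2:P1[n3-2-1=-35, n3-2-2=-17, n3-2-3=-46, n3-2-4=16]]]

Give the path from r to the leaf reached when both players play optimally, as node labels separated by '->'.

n1-1 (P1): max(45, 23, -16) = 45
n1-2 (P1): max(43, -24) = 43
n1 (P2): min(45, 43) = 43
n2-1 (P1): max(-16, 43) = 43
n2-2 (P1): max(-32, 6, 2) = 6
n2-3 (P1): max(35, -18) = 35
n2 (P2): min(43, 6, 35) = 6
n3-1 (P1): max(50, 14) = 50
n3-2 (P1): max(-35, -17, -46, 16) = 16
n3 (P2): min(50, 16) = 16
r (P1): max(43, 6, 16) = 43
At r, P1 picks n1 (highest: 43).
At n1, P2 picks n1-2 (lowest: 43).
At n1-2, P1 picks n1-2-1 (highest: 43).
Terminal value 43.

r -> n1 -> n1-2 -> n1-2-1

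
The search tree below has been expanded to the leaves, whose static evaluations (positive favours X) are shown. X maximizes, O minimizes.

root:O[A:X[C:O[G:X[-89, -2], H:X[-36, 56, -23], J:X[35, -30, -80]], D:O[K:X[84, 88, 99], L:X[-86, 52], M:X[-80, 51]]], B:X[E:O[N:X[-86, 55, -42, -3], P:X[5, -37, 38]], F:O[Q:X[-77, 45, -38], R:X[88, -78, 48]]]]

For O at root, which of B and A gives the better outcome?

N (X): max(-86, 55, -42, -3) = 55
P (X): max(5, -37, 38) = 38
E (O): min(55, 38) = 38
Q (X): max(-77, 45, -38) = 45
R (X): max(88, -78, 48) = 88
F (O): min(45, 88) = 45
B (X): max(38, 45) = 45
G (X): max(-89, -2) = -2
H (X): max(-36, 56, -23) = 56
J (X): max(35, -30, -80) = 35
C (O): min(-2, 56, 35) = -2
K (X): max(84, 88, 99) = 99
L (X): max(-86, 52) = 52
M (X): max(-80, 51) = 51
D (O): min(99, 52, 51) = 51
A (X): max(-2, 51) = 51
O prefers the lower value; B=45, A=51. B is better since 45 < 51.

B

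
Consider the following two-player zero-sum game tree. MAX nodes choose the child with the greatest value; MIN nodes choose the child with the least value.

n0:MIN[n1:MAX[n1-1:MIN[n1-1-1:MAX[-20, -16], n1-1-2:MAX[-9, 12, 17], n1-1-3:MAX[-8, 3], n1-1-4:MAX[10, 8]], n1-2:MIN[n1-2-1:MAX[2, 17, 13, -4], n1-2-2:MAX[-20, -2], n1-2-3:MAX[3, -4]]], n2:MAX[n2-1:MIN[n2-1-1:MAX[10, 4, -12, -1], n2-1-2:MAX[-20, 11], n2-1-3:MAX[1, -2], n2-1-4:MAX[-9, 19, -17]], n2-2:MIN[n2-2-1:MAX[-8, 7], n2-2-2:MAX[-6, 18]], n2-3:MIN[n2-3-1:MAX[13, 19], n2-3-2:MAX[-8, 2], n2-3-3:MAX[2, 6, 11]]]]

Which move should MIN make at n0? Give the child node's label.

n1-1-1 (MAX): max(-20, -16) = -16
n1-1-2 (MAX): max(-9, 12, 17) = 17
n1-1-3 (MAX): max(-8, 3) = 3
n1-1-4 (MAX): max(10, 8) = 10
n1-1 (MIN): min(-16, 17, 3, 10) = -16
n1-2-1 (MAX): max(2, 17, 13, -4) = 17
n1-2-2 (MAX): max(-20, -2) = -2
n1-2-3 (MAX): max(3, -4) = 3
n1-2 (MIN): min(17, -2, 3) = -2
n1 (MAX): max(-16, -2) = -2
n2-1-1 (MAX): max(10, 4, -12, -1) = 10
n2-1-2 (MAX): max(-20, 11) = 11
n2-1-3 (MAX): max(1, -2) = 1
n2-1-4 (MAX): max(-9, 19, -17) = 19
n2-1 (MIN): min(10, 11, 1, 19) = 1
n2-2-1 (MAX): max(-8, 7) = 7
n2-2-2 (MAX): max(-6, 18) = 18
n2-2 (MIN): min(7, 18) = 7
n2-3-1 (MAX): max(13, 19) = 19
n2-3-2 (MAX): max(-8, 2) = 2
n2-3-3 (MAX): max(2, 6, 11) = 11
n2-3 (MIN): min(19, 2, 11) = 2
n2 (MAX): max(1, 7, 2) = 7
n0 (MIN): min(-2, 7) = -2
MIN at n0 wants the lowest of {n1=-2, n2=7}, so chooses n1.

n1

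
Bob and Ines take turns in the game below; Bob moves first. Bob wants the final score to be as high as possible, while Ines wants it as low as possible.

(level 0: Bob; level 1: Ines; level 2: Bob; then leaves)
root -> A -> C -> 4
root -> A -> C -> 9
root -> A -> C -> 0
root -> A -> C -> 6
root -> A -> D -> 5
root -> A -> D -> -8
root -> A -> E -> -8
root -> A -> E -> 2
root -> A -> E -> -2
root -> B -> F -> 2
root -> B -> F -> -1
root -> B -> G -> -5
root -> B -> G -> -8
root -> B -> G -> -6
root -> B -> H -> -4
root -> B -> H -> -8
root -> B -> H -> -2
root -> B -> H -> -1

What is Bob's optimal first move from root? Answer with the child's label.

A

C (Bob): max(4, 9, 0, 6) = 9
D (Bob): max(5, -8) = 5
E (Bob): max(-8, 2, -2) = 2
A (Ines): min(9, 5, 2) = 2
F (Bob): max(2, -1) = 2
G (Bob): max(-5, -8, -6) = -5
H (Bob): max(-4, -8, -2, -1) = -1
B (Ines): min(2, -5, -1) = -5
root (Bob): max(2, -5) = 2
Bob at root wants the highest of {A=2, B=-5}, so chooses A.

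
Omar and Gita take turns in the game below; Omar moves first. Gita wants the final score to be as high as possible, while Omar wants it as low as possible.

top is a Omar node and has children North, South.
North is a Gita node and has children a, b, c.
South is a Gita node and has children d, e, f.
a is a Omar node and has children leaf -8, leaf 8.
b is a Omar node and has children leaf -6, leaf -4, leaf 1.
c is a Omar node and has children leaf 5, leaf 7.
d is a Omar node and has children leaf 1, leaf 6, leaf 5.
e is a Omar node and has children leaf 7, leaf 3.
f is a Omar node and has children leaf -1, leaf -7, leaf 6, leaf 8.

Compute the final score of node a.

-8

a (Omar): min(-8, 8) = -8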